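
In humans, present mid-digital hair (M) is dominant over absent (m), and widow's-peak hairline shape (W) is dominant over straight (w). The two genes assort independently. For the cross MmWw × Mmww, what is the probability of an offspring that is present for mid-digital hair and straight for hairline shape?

Dihybrid cross MmWw × Mmww — consider each gene separately:
mid-digital hair: Mm × Mm → 1 MM, 2 Mm, 1 mm → 3 M_ : 1 mm (out of 4)
hairline shape: Ww × ww → 2 Ww, 2 ww → 2 W_ : 2 ww (out of 4)
Looking for: present (M_) and straight (ww)
P(present) = 3/4, P(straight) = 2/4
P(both) = 3/4 × 2/4 = 6/16 = 3/8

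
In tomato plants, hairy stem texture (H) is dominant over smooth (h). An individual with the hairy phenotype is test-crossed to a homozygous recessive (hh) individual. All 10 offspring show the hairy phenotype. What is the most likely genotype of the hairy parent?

Test cross: ? × hh
All offspring are hairy.
If the unknown parent were heterozygous (Hh), about half of 10 offspring would be smooth; none are. The unknown parent is most likely homozygous dominant (HH).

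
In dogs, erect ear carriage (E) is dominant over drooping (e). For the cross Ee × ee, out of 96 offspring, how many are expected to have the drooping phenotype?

Punnett square for Ee × ee:
Offspring genotypes: 2 Ee, 2 ee
Total offspring: 4
Count with target: 2
Probability: 2/4 = 1/2
Expected count = 1/2 × 96 = 48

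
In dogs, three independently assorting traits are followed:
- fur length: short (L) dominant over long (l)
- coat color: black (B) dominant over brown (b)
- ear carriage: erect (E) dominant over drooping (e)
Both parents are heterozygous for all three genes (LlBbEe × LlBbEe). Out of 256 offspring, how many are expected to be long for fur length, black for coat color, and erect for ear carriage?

Trihybrid cross: LlBbEe × LlBbEe
Each trait segregates independently with a 3:1 phenotypic ratio, so each gene contributes 3/4 (dominant) or 1/4 (recessive).
Target: long (fur length), black (coat color), erect (ear carriage)
Probability = product of independent per-trait probabilities
= 1/4 × 3/4 × 3/4 = 9/64
Expected count = 9/64 × 256 = 36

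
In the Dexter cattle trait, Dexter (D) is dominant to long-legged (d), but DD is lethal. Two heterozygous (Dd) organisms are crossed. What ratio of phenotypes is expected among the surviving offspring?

Cross: Dd × Dd
Punnett square offspring (before lethality): 1 DD, 2 Dd, 1 dd
The DD genotype is lethal (embryos die); surviving offspring: 2 Dd, 1 dd
Ratio: 2 Dexter (short-legged) : 1 long-legged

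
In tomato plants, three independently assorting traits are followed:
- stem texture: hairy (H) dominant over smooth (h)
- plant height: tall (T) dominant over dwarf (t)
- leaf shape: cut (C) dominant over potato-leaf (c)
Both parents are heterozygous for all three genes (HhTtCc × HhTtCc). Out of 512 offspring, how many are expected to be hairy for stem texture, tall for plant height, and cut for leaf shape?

Trihybrid cross: HhTtCc × HhTtCc
Each trait segregates independently with a 3:1 phenotypic ratio, so each gene contributes 3/4 (dominant) or 1/4 (recessive).
Target: hairy (stem texture), tall (plant height), cut (leaf shape)
Probability = product of independent per-trait probabilities
= 3/4 × 3/4 × 3/4 = 27/64
Expected count = 27/64 × 512 = 216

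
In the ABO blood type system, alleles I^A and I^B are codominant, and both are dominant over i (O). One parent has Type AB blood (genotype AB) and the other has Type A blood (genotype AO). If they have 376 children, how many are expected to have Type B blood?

Cross: AB × AO
Possible offspring genotypes: 1 AA, 1 AO, 1 AB, 1 BO
Blood type counts: 2 Type A, 1 Type AB, 1 Type B
Probability of Type B: 1/4
Expected count = 1/4 × 376 = 94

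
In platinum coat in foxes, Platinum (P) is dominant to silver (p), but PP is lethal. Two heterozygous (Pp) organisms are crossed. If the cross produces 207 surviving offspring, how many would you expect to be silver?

Cross: Pp × Pp
Punnett square offspring (before lethality): 1 PP, 2 Pp, 1 pp
The PP genotype is lethal (embryos die); surviving offspring: 2 Pp, 1 pp
silver: 1 out of 3 → fraction 1/3
Expected count = 1/3 × 207 = 69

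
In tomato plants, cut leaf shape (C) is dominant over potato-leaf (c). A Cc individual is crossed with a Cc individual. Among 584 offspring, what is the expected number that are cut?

Punnett square for Cc × Cc:
Offspring genotypes: 1 CC, 2 Cc, 1 cc
cut: 3, potato-leaf: 1
cut: 3 out of 4 → fraction 3/4
Expected count = 3/4 × 584 = 438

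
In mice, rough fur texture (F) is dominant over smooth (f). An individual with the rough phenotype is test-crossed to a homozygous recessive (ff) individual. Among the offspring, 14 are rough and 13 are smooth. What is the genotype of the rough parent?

Test cross: ? × ff
Offspring: 14 rough, 13 smooth — approximately 1:1.
A 1:1 ratio in a test cross indicates the unknown parent is heterozygous (Ff).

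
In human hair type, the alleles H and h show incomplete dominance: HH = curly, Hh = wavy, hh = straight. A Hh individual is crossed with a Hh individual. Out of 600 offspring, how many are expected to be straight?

Punnett square for Hh × Hh:
Offspring genotypes: 1 HH, 2 Hh, 1 hh
Phenotype counts: 1 curly, 2 wavy, 1 straight
straight: 1 out of 4 → fraction 1/4
Expected count = 1/4 × 600 = 150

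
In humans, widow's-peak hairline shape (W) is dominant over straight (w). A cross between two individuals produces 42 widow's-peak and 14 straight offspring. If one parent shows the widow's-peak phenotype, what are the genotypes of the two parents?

Observed offspring: 42 widow's-peak, 14 straight
The observed ratio simplifies to 3:1. Straight (ww) offspring appear, so each parent must contribute one w allele. The parent stated to show widow's-peak carries W, so it is Ww. The other parent is then either Ww or ww: Ww × ww would give a 1:1 split, whereas Ww × Ww gives 3:1 — matching the data. So both parents are heterozygous (Ww × Ww).
Parent genotypes: Ww × Ww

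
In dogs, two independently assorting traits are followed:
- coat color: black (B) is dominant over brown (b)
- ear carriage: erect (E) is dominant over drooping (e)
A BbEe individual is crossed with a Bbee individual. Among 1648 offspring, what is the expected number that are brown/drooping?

Dihybrid cross BbEe × Bbee — consider each gene separately:
coat color: Bb × Bb → 1 BB, 2 Bb, 1 bb → 3 B_ : 1 bb (out of 4)
ear carriage: Ee × ee → 2 Ee, 2 ee → 2 E_ : 2 ee (out of 4)
Combine (counts out of 4 × 4 = 16): black/erect (B_E_) = 3×2 = 6; black/drooping (B_ee) = 3×2 = 6; brown/erect (bbE_) = 1×2 = 2; brown/drooping (bbee) = 1×2 = 2
Phenotype counts (out of 16): 6 black/erect, 6 black/drooping, 2 brown/erect, 2 brown/drooping
brown/drooping: 2 out of 16 → fraction 1/8
Expected count = 1/8 × 1648 = 206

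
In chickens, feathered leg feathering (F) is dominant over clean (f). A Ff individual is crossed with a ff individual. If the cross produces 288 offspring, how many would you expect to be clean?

Punnett square for Ff × ff:
Offspring genotypes: 2 Ff, 2 ff
feathered: 2, clean: 2
clean: 2 out of 4 → fraction 1/2
Expected count = 1/2 × 288 = 144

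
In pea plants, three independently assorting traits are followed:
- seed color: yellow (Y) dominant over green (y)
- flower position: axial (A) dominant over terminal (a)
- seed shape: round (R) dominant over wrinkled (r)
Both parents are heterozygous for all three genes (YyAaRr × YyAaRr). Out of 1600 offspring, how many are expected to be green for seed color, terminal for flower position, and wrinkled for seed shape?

Trihybrid cross: YyAaRr × YyAaRr
Each trait segregates independently with a 3:1 phenotypic ratio, so each gene contributes 3/4 (dominant) or 1/4 (recessive).
Target: green (seed color), terminal (flower position), wrinkled (seed shape)
Probability = product of independent per-trait probabilities
= 1/4 × 1/4 × 1/4 = 1/64
Expected count = 1/64 × 1600 = 25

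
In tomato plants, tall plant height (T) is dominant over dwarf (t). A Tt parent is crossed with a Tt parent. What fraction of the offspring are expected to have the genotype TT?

Punnett square for Tt × Tt:
Offspring genotypes: 1 TT, 2 Tt, 1 tt
Total offspring: 4
Count with target: 1
Probability: 1/4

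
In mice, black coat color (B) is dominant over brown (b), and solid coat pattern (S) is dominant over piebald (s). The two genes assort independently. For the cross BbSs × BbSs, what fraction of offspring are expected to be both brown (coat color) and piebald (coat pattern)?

Dihybrid cross BbSs × BbSs — consider each gene separately:
coat color: Bb × Bb → 1 BB, 2 Bb, 1 bb → 3 B_ : 1 bb (out of 4)
coat pattern: Ss × Ss → 1 SS, 2 Ss, 1 ss → 3 S_ : 1 ss (out of 4)
Looking for: brown (bb) and piebald (ss)
P(brown) = 1/4, P(piebald) = 1/4
P(both) = 1/4 × 1/4 = 1/16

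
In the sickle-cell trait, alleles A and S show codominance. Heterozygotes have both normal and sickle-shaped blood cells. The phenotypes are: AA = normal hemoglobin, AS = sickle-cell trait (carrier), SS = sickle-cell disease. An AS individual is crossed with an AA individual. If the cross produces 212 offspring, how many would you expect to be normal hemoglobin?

Punnett square for AS × AA:
Offspring genotypes: 2 AA, 2 AS
Phenotype counts: 2 normal hemoglobin, 2 sickle-cell trait (carrier)
normal hemoglobin: 2 out of 4 → fraction 1/2
Expected count = 1/2 × 212 = 106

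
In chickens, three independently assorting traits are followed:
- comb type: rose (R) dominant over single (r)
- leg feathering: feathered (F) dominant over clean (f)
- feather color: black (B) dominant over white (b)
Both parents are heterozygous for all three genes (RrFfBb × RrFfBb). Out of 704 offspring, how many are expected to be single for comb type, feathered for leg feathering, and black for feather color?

Trihybrid cross: RrFfBb × RrFfBb
Each trait segregates independently with a 3:1 phenotypic ratio, so each gene contributes 3/4 (dominant) or 1/4 (recessive).
Target: single (comb type), feathered (leg feathering), black (feather color)
Probability = product of independent per-trait probabilities
= 1/4 × 3/4 × 3/4 = 9/64
Expected count = 9/64 × 704 = 99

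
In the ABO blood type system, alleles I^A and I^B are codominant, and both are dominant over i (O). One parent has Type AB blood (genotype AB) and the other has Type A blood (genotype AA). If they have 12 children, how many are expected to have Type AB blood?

Cross: AB × AA
Possible offspring genotypes: 2 AA, 2 AB
Blood type counts: 2 Type A, 2 Type AB
Probability of Type AB: 2/4 = 1/2
Expected count = 1/2 × 12 = 6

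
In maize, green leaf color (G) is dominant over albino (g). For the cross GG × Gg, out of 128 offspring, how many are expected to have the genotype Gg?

Punnett square for GG × Gg:
Offspring genotypes: 2 GG, 2 Gg
Total offspring: 4
Count with target: 2
Probability: 2/4 = 1/2
Expected count = 1/2 × 128 = 64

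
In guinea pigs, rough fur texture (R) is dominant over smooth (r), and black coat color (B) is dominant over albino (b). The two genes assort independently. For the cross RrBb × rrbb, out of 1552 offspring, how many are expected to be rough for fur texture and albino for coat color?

Dihybrid cross RrBb × rrbb — consider each gene separately:
fur texture: Rr × rr → 2 Rr, 2 rr → 2 R_ : 2 rr (out of 4)
coat color: Bb × bb → 2 Bb, 2 bb → 2 B_ : 2 bb (out of 4)
Looking for: rough (R_) and albino (bb)
P(rough) = 2/4, P(albino) = 2/4
P(both) = 2/4 × 2/4 = 4/16 = 1/4
Expected count = 1/4 × 1552 = 388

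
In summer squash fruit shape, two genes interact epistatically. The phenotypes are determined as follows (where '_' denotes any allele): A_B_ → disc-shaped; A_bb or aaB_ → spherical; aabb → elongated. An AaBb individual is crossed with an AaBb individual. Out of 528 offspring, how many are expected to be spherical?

Cross: AaBb × AaBb — consider each gene separately:
A gene: Aa × Aa → 1 AA, 2 Aa, 1 aa → 3 A_ : 1 aa (out of 4)
B gene: Bb × Bb → 1 BB, 2 Bb, 1 bb → 3 B_ : 1 bb (out of 4)
Genotype classes (out of 4 × 4 = 16): A_B_ = 3×3 = 9; A_bb = 3×1 = 3; aaB_ = 1×3 = 3; aabb = 1×1 = 1
Apply the phenotype rules: A_B_ (9) → disc-shaped; A_bb (3) + aaB_ (3) → spherical; aabb (1) → elongated
Phenotype counts (out of 16): 9 disc-shaped, 6 spherical, 1 elongated
spherical: 6 out of 16 → fraction 3/8
Expected count = 3/8 × 528 = 198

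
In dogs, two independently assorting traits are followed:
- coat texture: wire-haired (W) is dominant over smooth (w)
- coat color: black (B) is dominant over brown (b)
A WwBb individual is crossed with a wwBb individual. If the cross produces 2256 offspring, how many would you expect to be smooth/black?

Dihybrid cross WwBb × wwBb — consider each gene separately:
coat texture: Ww × ww → 2 Ww, 2 ww → 2 W_ : 2 ww (out of 4)
coat color: Bb × Bb → 1 BB, 2 Bb, 1 bb → 3 B_ : 1 bb (out of 4)
Combine (counts out of 4 × 4 = 16): wire-haired/black (W_B_) = 2×3 = 6; wire-haired/brown (W_bb) = 2×1 = 2; smooth/black (wwB_) = 2×3 = 6; smooth/brown (wwbb) = 2×1 = 2
Phenotype counts (out of 16): 6 wire-haired/black, 2 wire-haired/brown, 6 smooth/black, 2 smooth/brown
smooth/black: 6 out of 16 → fraction 3/8
Expected count = 3/8 × 2256 = 846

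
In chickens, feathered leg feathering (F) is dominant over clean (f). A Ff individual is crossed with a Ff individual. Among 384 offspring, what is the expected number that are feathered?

Punnett square for Ff × Ff:
Offspring genotypes: 1 FF, 2 Ff, 1 ff
feathered: 3, clean: 1
feathered: 3 out of 4 → fraction 3/4
Expected count = 3/4 × 384 = 288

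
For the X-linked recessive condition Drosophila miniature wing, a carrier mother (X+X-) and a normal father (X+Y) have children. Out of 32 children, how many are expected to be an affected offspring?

Cross: X+X- × X+Y
Offspring: 1 X+X+, 1 X+Y, 1 X+X-, 1 X-Y
Probability of an affected offspring: 1/4
Expected count = 1/4 × 32 = 8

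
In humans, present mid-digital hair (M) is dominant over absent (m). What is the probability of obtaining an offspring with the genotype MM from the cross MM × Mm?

Punnett square for MM × Mm:
Offspring genotypes: 2 MM, 2 Mm
Total offspring: 4
Count with target: 2
Probability: 2/4 = 1/2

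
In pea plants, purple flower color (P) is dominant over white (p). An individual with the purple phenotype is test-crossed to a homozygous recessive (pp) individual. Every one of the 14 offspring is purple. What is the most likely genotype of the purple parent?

Test cross: ? × pp
All offspring are purple.
If the unknown parent were heterozygous (Pp), about half of 14 offspring would be white; none are. The unknown parent is most likely homozygous dominant (PP).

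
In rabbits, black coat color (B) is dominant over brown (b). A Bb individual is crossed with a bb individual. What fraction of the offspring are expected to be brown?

Punnett square for Bb × bb:
Offspring genotypes: 2 Bb, 2 bb
black: 2, brown: 2
brown: 2 out of 4
Probability: 2/4 = 1/2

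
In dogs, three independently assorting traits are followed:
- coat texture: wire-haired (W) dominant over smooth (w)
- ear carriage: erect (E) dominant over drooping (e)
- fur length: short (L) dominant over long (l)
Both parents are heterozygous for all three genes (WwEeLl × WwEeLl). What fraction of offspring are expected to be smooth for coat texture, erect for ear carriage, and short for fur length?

Trihybrid cross: WwEeLl × WwEeLl
Each trait segregates independently with a 3:1 phenotypic ratio, so each gene contributes 3/4 (dominant) or 1/4 (recessive).
Target: smooth (coat texture), erect (ear carriage), short (fur length)
Probability = product of independent per-trait probabilities
= 1/4 × 3/4 × 3/4 = 9/64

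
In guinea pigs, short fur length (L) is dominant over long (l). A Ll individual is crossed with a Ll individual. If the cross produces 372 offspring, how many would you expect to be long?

Punnett square for Ll × Ll:
Offspring genotypes: 1 LL, 2 Ll, 1 ll
short: 3, long: 1
long: 1 out of 4 → fraction 1/4
Expected count = 1/4 × 372 = 93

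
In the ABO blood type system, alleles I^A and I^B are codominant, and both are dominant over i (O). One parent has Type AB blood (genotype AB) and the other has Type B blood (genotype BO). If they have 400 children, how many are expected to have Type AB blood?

Cross: AB × BO
Possible offspring genotypes: 1 AB, 1 AO, 1 BB, 1 BO
Blood type counts: 1 Type AB, 1 Type A, 2 Type B
Probability of Type AB: 1/4
Expected count = 1/4 × 400 = 100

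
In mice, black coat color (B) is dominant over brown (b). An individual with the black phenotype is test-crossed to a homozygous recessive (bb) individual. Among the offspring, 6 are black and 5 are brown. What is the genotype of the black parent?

Test cross: ? × bb
Offspring: 6 black, 5 brown — approximately 1:1.
A 1:1 ratio in a test cross indicates the unknown parent is heterozygous (Bb).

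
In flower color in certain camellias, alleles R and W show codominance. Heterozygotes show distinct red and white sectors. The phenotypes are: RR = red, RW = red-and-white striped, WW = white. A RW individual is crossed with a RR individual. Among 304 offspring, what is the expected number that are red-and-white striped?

Punnett square for RW × RR:
Offspring genotypes: 2 RR, 2 RW
Phenotype counts: 2 red, 2 red-and-white striped
red-and-white striped: 2 out of 4 → fraction 1/2
Expected count = 1/2 × 304 = 152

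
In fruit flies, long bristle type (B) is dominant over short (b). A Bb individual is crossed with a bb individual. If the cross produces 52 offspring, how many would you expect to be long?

Punnett square for Bb × bb:
Offspring genotypes: 2 Bb, 2 bb
long: 2, short: 2
long: 2 out of 4 → fraction 1/2
Expected count = 1/2 × 52 = 26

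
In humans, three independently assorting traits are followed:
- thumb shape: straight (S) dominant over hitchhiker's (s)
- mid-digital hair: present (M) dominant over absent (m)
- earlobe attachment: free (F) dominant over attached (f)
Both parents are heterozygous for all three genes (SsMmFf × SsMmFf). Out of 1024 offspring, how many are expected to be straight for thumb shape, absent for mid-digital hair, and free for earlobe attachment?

Trihybrid cross: SsMmFf × SsMmFf
Each trait segregates independently with a 3:1 phenotypic ratio, so each gene contributes 3/4 (dominant) or 1/4 (recessive).
Target: straight (thumb shape), absent (mid-digital hair), free (earlobe attachment)
Probability = product of independent per-trait probabilities
= 3/4 × 1/4 × 3/4 = 9/64
Expected count = 9/64 × 1024 = 144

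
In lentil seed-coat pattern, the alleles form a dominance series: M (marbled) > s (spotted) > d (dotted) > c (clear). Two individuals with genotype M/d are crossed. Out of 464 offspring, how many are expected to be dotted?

Cross: M/d × M/d
Allele dominance: M > s > d > c
Offspring genotypes: 1 M/M, 2 M/d, 1 d/d
Phenotype counts: 3 marbled, 1 dotted
dotted: 1 out of 4 → fraction 1/4
Expected count = 1/4 × 464 = 116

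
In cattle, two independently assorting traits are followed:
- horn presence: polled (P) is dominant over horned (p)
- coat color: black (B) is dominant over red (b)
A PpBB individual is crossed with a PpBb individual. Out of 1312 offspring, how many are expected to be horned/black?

Dihybrid cross PpBB × PpBb — consider each gene separately:
horn presence: Pp × Pp → 1 PP, 2 Pp, 1 pp → 3 P_ : 1 pp (out of 4)
coat color: BB × Bb → 2 BB, 2 Bb → 4 B_ (out of 4)
Combine (counts out of 4 × 4 = 16): polled/black (P_B_) = 3×4 = 12; horned/black (ppB_) = 1×4 = 4
Phenotype counts (out of 16): 12 polled/black, 4 horned/black
horned/black: 4 out of 16 → fraction 1/4
Expected count = 1/4 × 1312 = 328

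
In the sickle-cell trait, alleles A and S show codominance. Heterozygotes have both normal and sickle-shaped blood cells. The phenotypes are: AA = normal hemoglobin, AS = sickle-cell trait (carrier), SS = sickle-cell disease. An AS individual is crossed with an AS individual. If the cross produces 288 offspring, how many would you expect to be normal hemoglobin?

Punnett square for AS × AS:
Offspring genotypes: 1 AA, 2 AS, 1 SS
Phenotype counts: 1 normal hemoglobin, 2 sickle-cell trait (carrier), 1 sickle-cell disease
normal hemoglobin: 1 out of 4 → fraction 1/4
Expected count = 1/4 × 288 = 72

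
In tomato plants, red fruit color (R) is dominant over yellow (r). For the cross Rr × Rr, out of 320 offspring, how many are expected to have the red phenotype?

Punnett square for Rr × Rr:
Offspring genotypes: 1 RR, 2 Rr, 1 rr
Total offspring: 4
Count with target: 3
Probability: 3/4
Expected count = 3/4 × 320 = 240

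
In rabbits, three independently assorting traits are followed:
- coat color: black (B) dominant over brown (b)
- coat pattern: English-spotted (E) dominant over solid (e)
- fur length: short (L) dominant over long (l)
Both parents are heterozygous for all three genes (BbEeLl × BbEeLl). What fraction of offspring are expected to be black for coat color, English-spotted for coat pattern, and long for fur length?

Trihybrid cross: BbEeLl × BbEeLl
Each trait segregates independently with a 3:1 phenotypic ratio, so each gene contributes 3/4 (dominant) or 1/4 (recessive).
Target: black (coat color), English-spotted (coat pattern), long (fur length)
Probability = product of independent per-trait probabilities
= 3/4 × 3/4 × 1/4 = 9/64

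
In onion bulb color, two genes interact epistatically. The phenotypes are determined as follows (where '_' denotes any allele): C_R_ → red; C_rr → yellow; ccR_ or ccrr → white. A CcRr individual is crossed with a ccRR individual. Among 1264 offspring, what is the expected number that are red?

Cross: CcRr × ccRR — consider each gene separately:
C gene: Cc × cc → 2 Cc, 2 cc → 2 C_ : 2 cc (out of 4)
R gene: Rr × RR → 2 RR, 2 Rr → 4 R_ (out of 4)
Genotype classes (out of 4 × 4 = 16): C_R_ = 2×4 = 8; ccR_ = 2×4 = 8
Apply the phenotype rules: C_R_ (8) → red; ccR_ (8) → white
Phenotype counts (out of 16): 8 red, 8 white
red: 8 out of 16 → fraction 1/2
Expected count = 1/2 × 1264 = 632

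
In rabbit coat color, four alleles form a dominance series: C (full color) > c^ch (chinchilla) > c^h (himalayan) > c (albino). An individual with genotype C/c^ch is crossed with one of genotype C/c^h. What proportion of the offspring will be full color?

Cross: C/c^ch × C/c^h
Allele dominance: C > c^ch > c^h > c
Offspring genotypes: 1 C/C, 1 C/c^h, 1 C/c^ch, 1 c^ch/c^h
Phenotype counts: 3 full color, 1 chinchilla
full color: 3 out of 4
Probability: 3/4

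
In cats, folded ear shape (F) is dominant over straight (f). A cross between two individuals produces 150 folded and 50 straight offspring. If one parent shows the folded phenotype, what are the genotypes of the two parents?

Observed offspring: 150 folded, 50 straight
The observed ratio simplifies to 3:1. Straight (ff) offspring appear, so each parent must contribute one f allele. The parent stated to show folded carries F, so it is Ff. The other parent is then either Ff or ff: Ff × ff would give a 1:1 split, whereas Ff × Ff gives 3:1 — matching the data. So both parents are heterozygous (Ff × Ff).
Parent genotypes: Ff × Ff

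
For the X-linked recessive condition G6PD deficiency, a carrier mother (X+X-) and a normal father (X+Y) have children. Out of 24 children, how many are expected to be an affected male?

Cross: X+X- × X+Y
Offspring: 1 X+X+, 1 X+Y, 1 X+X-, 1 X-Y
Probability of an affected male: 1/4
Expected count = 1/4 × 24 = 6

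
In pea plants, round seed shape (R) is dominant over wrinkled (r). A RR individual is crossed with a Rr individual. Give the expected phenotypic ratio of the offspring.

Punnett square for RR × Rr:
Offspring genotypes: 2 RR, 2 Rr
round: 4, wrinkled: 0
Ratio: all round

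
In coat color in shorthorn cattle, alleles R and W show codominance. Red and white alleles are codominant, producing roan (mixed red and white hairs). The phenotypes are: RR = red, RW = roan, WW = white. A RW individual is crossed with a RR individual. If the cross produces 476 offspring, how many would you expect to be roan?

Punnett square for RW × RR:
Offspring genotypes: 2 RR, 2 RW
Phenotype counts: 2 red, 2 roan
roan: 2 out of 4 → fraction 1/2
Expected count = 1/2 × 476 = 238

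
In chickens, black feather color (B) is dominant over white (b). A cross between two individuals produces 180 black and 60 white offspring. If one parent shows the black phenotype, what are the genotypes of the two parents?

Observed offspring: 180 black, 60 white
The observed ratio simplifies to 3:1. White (bb) offspring appear, so each parent must contribute one b allele. The parent stated to show black carries B, so it is Bb. The other parent is then either Bb or bb: Bb × bb would give a 1:1 split, whereas Bb × Bb gives 3:1 — matching the data. So both parents are heterozygous (Bb × Bb).
Parent genotypes: Bb × Bb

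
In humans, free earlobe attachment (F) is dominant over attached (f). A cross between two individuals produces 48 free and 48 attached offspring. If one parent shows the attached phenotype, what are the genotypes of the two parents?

Observed offspring: 48 free, 48 attached
The observed ratio simplifies to 1:1. One parent shows attached, so its genotype must be ff. A 1:1 offspring split requires the other parent to be heterozygous (Ff).
Parent genotypes: ff × Ff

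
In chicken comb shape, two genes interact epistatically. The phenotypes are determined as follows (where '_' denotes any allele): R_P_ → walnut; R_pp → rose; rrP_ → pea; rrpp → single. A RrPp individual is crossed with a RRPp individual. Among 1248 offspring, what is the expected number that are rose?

Cross: RrPp × RRPp — consider each gene separately:
R gene: Rr × RR → 2 RR, 2 Rr → 4 R_ (out of 4)
P gene: Pp × Pp → 1 PP, 2 Pp, 1 pp → 3 P_ : 1 pp (out of 4)
Genotype classes (out of 4 × 4 = 16): R_P_ = 4×3 = 12; R_pp = 4×1 = 4
Apply the phenotype rules: R_P_ (12) → walnut; R_pp (4) → rose
Phenotype counts (out of 16): 12 walnut, 4 rose
rose: 4 out of 16 → fraction 1/4
Expected count = 1/4 × 1248 = 312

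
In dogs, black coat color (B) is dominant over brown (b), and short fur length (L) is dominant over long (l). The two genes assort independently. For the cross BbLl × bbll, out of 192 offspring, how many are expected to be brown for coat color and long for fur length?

Dihybrid cross BbLl × bbll — consider each gene separately:
coat color: Bb × bb → 2 Bb, 2 bb → 2 B_ : 2 bb (out of 4)
fur length: Ll × ll → 2 Ll, 2 ll → 2 L_ : 2 ll (out of 4)
Looking for: brown (bb) and long (ll)
P(brown) = 2/4, P(long) = 2/4
P(both) = 2/4 × 2/4 = 4/16 = 1/4
Expected count = 1/4 × 192 = 48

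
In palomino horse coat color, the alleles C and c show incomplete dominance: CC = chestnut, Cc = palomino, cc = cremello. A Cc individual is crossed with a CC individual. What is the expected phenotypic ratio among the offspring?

Punnett square for Cc × CC:
Offspring genotypes: 2 CC, 2 Cc
Phenotype counts: 2 chestnut, 2 palomino
Ratio: 1 chestnut : 1 palomino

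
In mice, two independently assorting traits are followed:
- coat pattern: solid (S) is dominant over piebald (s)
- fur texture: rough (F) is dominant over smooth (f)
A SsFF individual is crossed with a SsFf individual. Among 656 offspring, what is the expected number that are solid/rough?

Dihybrid cross SsFF × SsFf — consider each gene separately:
coat pattern: Ss × Ss → 1 SS, 2 Ss, 1 ss → 3 S_ : 1 ss (out of 4)
fur texture: FF × Ff → 2 FF, 2 Ff → 4 F_ (out of 4)
Combine (counts out of 4 × 4 = 16): solid/rough (S_F_) = 3×4 = 12; piebald/rough (ssF_) = 1×4 = 4
Phenotype counts (out of 16): 12 solid/rough, 4 piebald/rough
solid/rough: 12 out of 16 → fraction 3/4
Expected count = 3/4 × 656 = 492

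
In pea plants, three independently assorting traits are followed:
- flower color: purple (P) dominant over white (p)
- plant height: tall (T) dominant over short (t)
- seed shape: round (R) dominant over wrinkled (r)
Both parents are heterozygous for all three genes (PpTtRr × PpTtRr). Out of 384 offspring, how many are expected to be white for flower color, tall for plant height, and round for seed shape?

Trihybrid cross: PpTtRr × PpTtRr
Each trait segregates independently with a 3:1 phenotypic ratio, so each gene contributes 3/4 (dominant) or 1/4 (recessive).
Target: white (flower color), tall (plant height), round (seed shape)
Probability = product of independent per-trait probabilities
= 1/4 × 3/4 × 3/4 = 9/64
Expected count = 9/64 × 384 = 54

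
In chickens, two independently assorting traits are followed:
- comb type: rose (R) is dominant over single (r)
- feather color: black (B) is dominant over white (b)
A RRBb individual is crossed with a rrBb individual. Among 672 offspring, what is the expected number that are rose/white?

Dihybrid cross RRBb × rrBb — consider each gene separately:
comb type: RR × rr → 4 Rr → 4 R_ (out of 4)
feather color: Bb × Bb → 1 BB, 2 Bb, 1 bb → 3 B_ : 1 bb (out of 4)
Combine (counts out of 4 × 4 = 16): rose/black (R_B_) = 4×3 = 12; rose/white (R_bb) = 4×1 = 4
Phenotype counts (out of 16): 12 rose/black, 4 rose/white
rose/white: 4 out of 16 → fraction 1/4
Expected count = 1/4 × 672 = 168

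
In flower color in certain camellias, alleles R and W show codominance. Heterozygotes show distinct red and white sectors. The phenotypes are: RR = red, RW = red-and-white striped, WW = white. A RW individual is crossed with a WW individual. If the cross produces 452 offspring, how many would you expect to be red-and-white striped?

Punnett square for RW × WW:
Offspring genotypes: 2 RW, 2 WW
Phenotype counts: 2 red-and-white striped, 2 white
red-and-white striped: 2 out of 4 → fraction 1/2
Expected count = 1/2 × 452 = 226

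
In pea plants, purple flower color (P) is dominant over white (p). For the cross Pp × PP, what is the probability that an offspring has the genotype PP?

Punnett square for Pp × PP:
Offspring genotypes: 2 PP, 2 Pp
Total offspring: 4
Count with target: 2
Probability: 2/4 = 1/2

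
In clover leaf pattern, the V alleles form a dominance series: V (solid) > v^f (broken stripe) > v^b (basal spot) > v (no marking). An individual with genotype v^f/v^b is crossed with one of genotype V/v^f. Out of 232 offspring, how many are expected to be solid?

Cross: v^f/v^b × V/v^f
Allele dominance: V > v^f > v^b > v
Offspring genotypes: 1 V/v^f, 1 v^f/v^f, 1 V/v^b, 1 v^f/v^b
Phenotype counts: 2 solid, 2 broken stripe
solid: 2 out of 4 → fraction 1/2
Expected count = 1/2 × 232 = 116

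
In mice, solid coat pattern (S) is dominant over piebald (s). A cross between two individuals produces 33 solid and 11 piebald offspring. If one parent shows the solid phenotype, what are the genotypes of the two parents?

Observed offspring: 33 solid, 11 piebald
The observed ratio simplifies to 3:1. Piebald (ss) offspring appear, so each parent must contribute one s allele. The parent stated to show solid carries S, so it is Ss. The other parent is then either Ss or ss: Ss × ss would give a 1:1 split, whereas Ss × Ss gives 3:1 — matching the data. So both parents are heterozygous (Ss × Ss).
Parent genotypes: Ss × Ss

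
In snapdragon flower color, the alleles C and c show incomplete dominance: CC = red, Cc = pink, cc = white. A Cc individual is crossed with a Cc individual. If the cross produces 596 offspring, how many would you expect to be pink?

Punnett square for Cc × Cc:
Offspring genotypes: 1 CC, 2 Cc, 1 cc
Phenotype counts: 1 red, 2 pink, 1 white
pink: 2 out of 4 → fraction 1/2
Expected count = 1/2 × 596 = 298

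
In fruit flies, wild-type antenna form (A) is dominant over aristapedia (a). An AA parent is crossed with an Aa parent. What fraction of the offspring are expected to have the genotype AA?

Punnett square for AA × Aa:
Offspring genotypes: 2 AA, 2 Aa
Total offspring: 4
Count with target: 2
Probability: 2/4 = 1/2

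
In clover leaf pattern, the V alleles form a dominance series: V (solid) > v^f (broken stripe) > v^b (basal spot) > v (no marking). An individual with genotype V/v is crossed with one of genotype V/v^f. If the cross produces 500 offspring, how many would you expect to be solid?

Cross: V/v × V/v^f
Allele dominance: V > v^f > v^b > v
Offspring genotypes: 1 V/V, 1 V/v^f, 1 V/v, 1 v^f/v
Phenotype counts: 3 solid, 1 broken stripe
solid: 3 out of 4 → fraction 3/4
Expected count = 3/4 × 500 = 375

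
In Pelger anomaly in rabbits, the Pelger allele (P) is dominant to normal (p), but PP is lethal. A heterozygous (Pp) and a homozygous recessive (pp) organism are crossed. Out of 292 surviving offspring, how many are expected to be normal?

Cross: Pp × pp
Punnett square offspring (before lethality): 2 Pp, 2 pp
No PP offspring are produced in this cross.
normal: 2 out of 4 → fraction 1/2
Expected count = 1/2 × 292 = 146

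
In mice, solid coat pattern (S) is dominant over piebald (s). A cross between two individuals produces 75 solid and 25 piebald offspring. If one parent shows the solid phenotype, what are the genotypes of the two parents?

Observed offspring: 75 solid, 25 piebald
The observed ratio simplifies to 3:1. Piebald (ss) offspring appear, so each parent must contribute one s allele. The parent stated to show solid carries S, so it is Ss. The other parent is then either Ss or ss: Ss × ss would give a 1:1 split, whereas Ss × Ss gives 3:1 — matching the data. So both parents are heterozygous (Ss × Ss).
Parent genotypes: Ss × Ss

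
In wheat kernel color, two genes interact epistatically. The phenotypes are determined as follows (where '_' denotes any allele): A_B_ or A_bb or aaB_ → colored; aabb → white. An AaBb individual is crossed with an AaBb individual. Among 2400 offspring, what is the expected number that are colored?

Cross: AaBb × AaBb — consider each gene separately:
A gene: Aa × Aa → 1 AA, 2 Aa, 1 aa → 3 A_ : 1 aa (out of 4)
B gene: Bb × Bb → 1 BB, 2 Bb, 1 bb → 3 B_ : 1 bb (out of 4)
Genotype classes (out of 4 × 4 = 16): A_B_ = 3×3 = 9; A_bb = 3×1 = 3; aaB_ = 1×3 = 3; aabb = 1×1 = 1
Apply the phenotype rules: A_B_ (9) + A_bb (3) + aaB_ (3) → colored; aabb (1) → white
Phenotype counts (out of 16): 15 colored, 1 white
colored: 15 out of 16 → fraction 15/16
Expected count = 15/16 × 2400 = 2250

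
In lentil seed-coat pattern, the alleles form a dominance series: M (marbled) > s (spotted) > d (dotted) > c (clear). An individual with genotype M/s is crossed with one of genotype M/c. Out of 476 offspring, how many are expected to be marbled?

Cross: M/s × M/c
Allele dominance: M > s > d > c
Offspring genotypes: 1 M/M, 1 M/c, 1 M/s, 1 s/c
Phenotype counts: 3 marbled, 1 spotted
marbled: 3 out of 4 → fraction 3/4
Expected count = 3/4 × 476 = 357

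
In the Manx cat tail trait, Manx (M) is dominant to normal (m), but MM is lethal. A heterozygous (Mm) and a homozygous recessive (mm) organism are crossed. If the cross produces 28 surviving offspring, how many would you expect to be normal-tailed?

Cross: Mm × mm
Punnett square offspring (before lethality): 2 Mm, 2 mm
No MM offspring are produced in this cross.
normal-tailed: 2 out of 4 → fraction 1/2
Expected count = 1/2 × 28 = 14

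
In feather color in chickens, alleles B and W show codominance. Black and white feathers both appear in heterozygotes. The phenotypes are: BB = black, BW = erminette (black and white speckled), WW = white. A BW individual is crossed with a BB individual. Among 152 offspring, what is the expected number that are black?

Punnett square for BW × BB:
Offspring genotypes: 2 BB, 2 BW
Phenotype counts: 2 black, 2 erminette (black and white speckled)
black: 2 out of 4 → fraction 1/2
Expected count = 1/2 × 152 = 76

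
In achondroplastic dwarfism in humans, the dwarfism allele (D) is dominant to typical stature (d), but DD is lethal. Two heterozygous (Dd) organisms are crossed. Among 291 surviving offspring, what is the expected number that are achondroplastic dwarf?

Cross: Dd × Dd
Punnett square offspring (before lethality): 1 DD, 2 Dd, 1 dd
The DD genotype is lethal (embryos die); surviving offspring: 2 Dd, 1 dd
achondroplastic dwarf: 2 out of 3 → fraction 2/3
Expected count = 2/3 × 291 = 194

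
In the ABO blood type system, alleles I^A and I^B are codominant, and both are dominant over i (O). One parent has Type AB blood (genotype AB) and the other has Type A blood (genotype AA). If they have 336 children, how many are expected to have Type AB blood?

Cross: AB × AA
Possible offspring genotypes: 2 AA, 2 AB
Blood type counts: 2 Type A, 2 Type AB
Probability of Type AB: 2/4 = 1/2
Expected count = 1/2 × 336 = 168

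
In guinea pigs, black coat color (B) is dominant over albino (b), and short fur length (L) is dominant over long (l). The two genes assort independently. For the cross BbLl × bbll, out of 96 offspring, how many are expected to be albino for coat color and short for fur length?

Dihybrid cross BbLl × bbll — consider each gene separately:
coat color: Bb × bb → 2 Bb, 2 bb → 2 B_ : 2 bb (out of 4)
fur length: Ll × ll → 2 Ll, 2 ll → 2 L_ : 2 ll (out of 4)
Looking for: albino (bb) and short (L_)
P(albino) = 2/4, P(short) = 2/4
P(both) = 2/4 × 2/4 = 4/16 = 1/4
Expected count = 1/4 × 96 = 24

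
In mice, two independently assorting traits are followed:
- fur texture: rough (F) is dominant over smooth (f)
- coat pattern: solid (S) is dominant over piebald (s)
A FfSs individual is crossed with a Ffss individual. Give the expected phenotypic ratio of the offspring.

Dihybrid cross FfSs × Ffss — consider each gene separately:
fur texture: Ff × Ff → 1 FF, 2 Ff, 1 ff → 3 F_ : 1 ff (out of 4)
coat pattern: Ss × ss → 2 Ss, 2 ss → 2 S_ : 2 ss (out of 4)
Combine (counts out of 4 × 4 = 16): rough/solid (F_S_) = 3×2 = 6; rough/piebald (F_ss) = 3×2 = 6; smooth/solid (ffS_) = 1×2 = 2; smooth/piebald (ffss) = 1×2 = 2
Phenotype counts (out of 16): 6 rough/solid, 6 rough/piebald, 2 smooth/solid, 2 smooth/piebald
Ratio: 3 rough/solid : 3 rough/piebald : 1 smooth/solid : 1 smooth/piebald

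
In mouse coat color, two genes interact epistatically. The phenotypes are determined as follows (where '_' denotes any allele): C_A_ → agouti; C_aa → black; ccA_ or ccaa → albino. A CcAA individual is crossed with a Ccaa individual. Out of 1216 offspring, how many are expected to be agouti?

Cross: CcAA × Ccaa — consider each gene separately:
C gene: Cc × Cc → 1 CC, 2 Cc, 1 cc → 3 C_ : 1 cc (out of 4)
A gene: AA × aa → 4 Aa → 4 A_ (out of 4)
Genotype classes (out of 4 × 4 = 16): C_A_ = 3×4 = 12; ccA_ = 1×4 = 4
Apply the phenotype rules: C_A_ (12) → agouti; ccA_ (4) → albino
Phenotype counts (out of 16): 12 agouti, 4 albino
agouti: 12 out of 16 → fraction 3/4
Expected count = 3/4 × 1216 = 912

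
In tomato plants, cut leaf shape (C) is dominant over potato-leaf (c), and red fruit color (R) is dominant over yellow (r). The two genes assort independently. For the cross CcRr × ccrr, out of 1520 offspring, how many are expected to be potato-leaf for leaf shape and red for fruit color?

Dihybrid cross CcRr × ccrr — consider each gene separately:
leaf shape: Cc × cc → 2 Cc, 2 cc → 2 C_ : 2 cc (out of 4)
fruit color: Rr × rr → 2 Rr, 2 rr → 2 R_ : 2 rr (out of 4)
Looking for: potato-leaf (cc) and red (R_)
P(potato-leaf) = 2/4, P(red) = 2/4
P(both) = 2/4 × 2/4 = 4/16 = 1/4
Expected count = 1/4 × 1520 = 380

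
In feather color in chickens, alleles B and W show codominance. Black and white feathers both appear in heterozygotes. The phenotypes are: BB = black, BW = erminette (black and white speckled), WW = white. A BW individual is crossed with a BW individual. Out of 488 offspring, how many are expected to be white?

Punnett square for BW × BW:
Offspring genotypes: 1 BB, 2 BW, 1 WW
Phenotype counts: 1 black, 2 erminette (black and white speckled), 1 white
white: 1 out of 4 → fraction 1/4
Expected count = 1/4 × 488 = 122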